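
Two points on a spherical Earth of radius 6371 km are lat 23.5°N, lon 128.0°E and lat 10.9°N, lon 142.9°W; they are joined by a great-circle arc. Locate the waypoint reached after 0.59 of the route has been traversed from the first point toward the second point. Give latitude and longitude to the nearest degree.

From cos δ = sin φ₁ sin φ₂ + cos φ₁ cos φ₂ cos Δλ, the central angle is δ ≈ 1.481 rad (84.9°).
Interpolate at f = 0.59 with slerp weights a = sin((1−f)δ)/sin δ ≈ 0.573, b = sin(fδ)/sin δ ≈ 0.770.
p = a·p₁ + b·p₂ ≈ (-0.926, -0.042, 0.374); φ = arcsin(p_z) ≈ 21.96°, λ = atan2(p_y, p_x) ≈ -177.40°.

≈ lat 22°N, lon 177°W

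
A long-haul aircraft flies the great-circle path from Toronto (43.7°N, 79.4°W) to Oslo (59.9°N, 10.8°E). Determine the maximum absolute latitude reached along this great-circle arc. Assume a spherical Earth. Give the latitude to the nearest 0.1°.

The great circle lies in the plane with unit normal n̂ = (p₁ × p₂)/|p₁ × p₂|.
Here n̂_z ≈ +0.452; the vertex latitude is φ_max = arccos|n̂_z| ≈ 63.1°.
Check via Clairaut: cos φ_max = |cos φ₁| · sin C = cos(43.7°)·sin(38.7°) ≈ 0.452, again giving ≈ 63.1°.

≈ 63.1°N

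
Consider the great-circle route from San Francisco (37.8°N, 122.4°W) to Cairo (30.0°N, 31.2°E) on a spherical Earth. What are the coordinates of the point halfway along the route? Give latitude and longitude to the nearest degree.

The haversine formula gives a central angle δ ≈ 1.882 rad (107.8°) between the endpoints.
Interpolate at f = 1/2 with slerp weights a = sin((1−f)δ)/sin δ ≈ 0.849, b = sin(fδ)/sin δ ≈ 0.849.
p = a·p₁ + b·p₂ ≈ (0.269, -0.186, 0.945); φ = arcsin(p_z) ≈ 70.90°, λ = atan2(p_y, p_x) ≈ -34.55°.

≈ (71°N, 35°W)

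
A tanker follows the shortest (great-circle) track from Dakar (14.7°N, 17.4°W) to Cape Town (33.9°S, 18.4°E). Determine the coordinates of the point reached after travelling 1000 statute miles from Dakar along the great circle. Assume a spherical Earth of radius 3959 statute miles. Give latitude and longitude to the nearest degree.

Write both endpoints as unit vectors p₁, p₂ with components (cos φ cos λ, cos φ sin λ, sin φ).
The central angle between the endpoints is δ = arccos(p₁·p₂) ≈ 1.036 rad (59.4°). The total great-circle distance is δ·R ≈ 1.036 × 3959 ≈ 4102 mi, so the target fraction is f = 1000/4102 ≈ 0.244.
Interpolate at f ≈ 0.244 with slerp weights a = sin((1−f)δ)/sin δ ≈ 0.820, b = sin(fδ)/sin δ ≈ 0.290.
p = a·p₁ + b·p₂ ≈ (0.986, -0.161, 0.046); φ = arcsin(p_z) ≈ 2.64°, λ = atan2(p_y, p_x) ≈ -9.28°.

≈ 3°N, 9°W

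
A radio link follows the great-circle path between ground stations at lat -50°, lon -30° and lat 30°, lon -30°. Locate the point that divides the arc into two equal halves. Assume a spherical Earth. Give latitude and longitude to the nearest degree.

From cos δ = sin φ₁ sin φ₂ + cos φ₁ cos φ₂ cos Δλ, the central angle is δ ≈ 1.396 rad (80.0°).
Interpolate at f = 1/2 with slerp weights a = sin((1−f)δ)/sin δ ≈ 0.653, b = sin(fδ)/sin δ ≈ 0.653.
p = a·p₁ + b·p₂ ≈ (0.853, -0.492, -0.174); φ = arcsin(p_z) ≈ -10.00°, λ = atan2(p_y, p_x) ≈ -30.00°.

≈ lat -10°, lon -30°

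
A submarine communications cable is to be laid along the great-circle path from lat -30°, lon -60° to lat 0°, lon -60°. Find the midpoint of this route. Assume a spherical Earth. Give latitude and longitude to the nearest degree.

≈ lat -15°, lon -60°

Convert each endpoint to a unit vector on the sphere (x = cos φ cos λ, y = cos φ sin λ, z = sin φ).
The central angle between the endpoints is δ = arccos(p₁·p₂) ≈ 0.524 rad (30.0°).
Interpolate at f = 1/2 with slerp weights a = sin((1−f)δ)/sin δ ≈ 0.518, b = sin(fδ)/sin δ ≈ 0.518.
p = a·p₁ + b·p₂ ≈ (0.483, -0.837, -0.259); φ = arcsin(p_z) ≈ -15.00°, λ = atan2(p_y, p_x) ≈ -60.00°.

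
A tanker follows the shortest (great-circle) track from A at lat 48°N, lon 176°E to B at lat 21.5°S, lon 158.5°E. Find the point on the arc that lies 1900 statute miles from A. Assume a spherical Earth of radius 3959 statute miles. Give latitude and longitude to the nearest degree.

≈ lat 21°N, lon 168°E

From cos δ = sin φ₁ sin φ₂ + cos φ₁ cos φ₂ cos Δλ, the central angle is δ ≈ 1.244 rad (71.3°). The total great-circle distance is δ·R ≈ 1.244 × 3959 ≈ 4923 mi, so the target fraction is f = 1900/4923 ≈ 0.386.
Interpolate at f ≈ 0.386 with slerp weights a = sin((1−f)δ)/sin δ ≈ 0.730, b = sin(fδ)/sin δ ≈ 0.488.
p = a·p₁ + b·p₂ ≈ (-0.910, 0.200, 0.364); φ = arcsin(p_z) ≈ 21.35°, λ = atan2(p_y, p_x) ≈ 167.58°.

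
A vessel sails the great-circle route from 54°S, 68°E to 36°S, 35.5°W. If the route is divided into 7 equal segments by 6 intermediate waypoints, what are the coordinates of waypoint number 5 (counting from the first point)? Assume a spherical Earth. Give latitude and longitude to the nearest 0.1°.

The haversine formula gives a central angle δ ≈ 1.198 rad (68.6°) between the endpoints.
Interpolate at f = 5/7 with slerp weights a = sin((1−f)δ)/sin δ ≈ 0.360, b = sin(fδ)/sin δ ≈ 0.811.
p = a·p₁ + b·p₂ ≈ (0.613, -0.184, -0.768); φ = arcsin(p_z) ≈ -50.18°, λ = atan2(p_y, p_x) ≈ -16.74°.

≈ 50.2°S, 16.7°W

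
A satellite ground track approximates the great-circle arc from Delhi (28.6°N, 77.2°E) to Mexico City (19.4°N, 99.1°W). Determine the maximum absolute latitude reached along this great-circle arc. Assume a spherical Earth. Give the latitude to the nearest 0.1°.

The great circle lies in the plane with unit normal n̂ = (p₁ × p₂)/|p₁ × p₂|.
Here n̂_z ≈ -0.072; the vertex latitude is φ_max = arccos|n̂_z| ≈ 85.9°.
Check via Clairaut: cos φ_max = |cos φ₁| · sin C = cos(28.6°)·sin(4.7°) ≈ 0.072, again giving ≈ 85.9°.

≈ 85.9°N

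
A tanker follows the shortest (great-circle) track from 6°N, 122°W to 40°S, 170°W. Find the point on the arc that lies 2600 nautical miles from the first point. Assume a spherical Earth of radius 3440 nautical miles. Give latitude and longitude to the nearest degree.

The haversine formula gives a central angle δ ≈ 1.112 rad (63.7°) between the endpoints. The total great-circle distance is δ·R ≈ 1.112 × 3440 ≈ 3826 nmi, so the target fraction is f = 2600/3826 ≈ 0.679.
Interpolate at f ≈ 0.679 with slerp weights a = sin((1−f)δ)/sin δ ≈ 0.389, b = sin(fδ)/sin δ ≈ 0.765.
p = a·p₁ + b·p₂ ≈ (-0.782, -0.430, -0.451); φ = arcsin(p_z) ≈ -26.81°, λ = atan2(p_y, p_x) ≈ -151.20°.

≈ 27°S, 151°W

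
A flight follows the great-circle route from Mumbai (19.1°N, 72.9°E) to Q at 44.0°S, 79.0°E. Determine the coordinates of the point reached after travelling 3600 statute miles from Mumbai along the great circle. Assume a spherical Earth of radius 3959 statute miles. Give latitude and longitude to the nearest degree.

The haversine formula gives a central angle δ ≈ 1.106 rad (63.3°) between the endpoints. The total great-circle distance is δ·R ≈ 1.106 × 3959 ≈ 4377 mi, so the target fraction is f = 3600/4377 ≈ 0.822.
Interpolate at f ≈ 0.822 with slerp weights a = sin((1−f)δ)/sin δ ≈ 0.218, b = sin(fδ)/sin δ ≈ 0.883.
p = a·p₁ + b·p₂ ≈ (0.182, 0.821, -0.542); φ = arcsin(p_z) ≈ -32.81°, λ = atan2(p_y, p_x) ≈ 77.51°.

≈ 33°S, 78°E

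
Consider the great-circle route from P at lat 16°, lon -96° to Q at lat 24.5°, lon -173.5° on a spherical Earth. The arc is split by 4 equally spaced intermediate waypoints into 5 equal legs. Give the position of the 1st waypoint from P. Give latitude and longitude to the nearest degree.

The haversine formula gives a central angle δ ≈ 1.262 rad (72.3°) between the endpoints.
Interpolate at f = 1/5 with slerp weights a = sin((1−f)δ)/sin δ ≈ 0.889, b = sin(fδ)/sin δ ≈ 0.262.
p = a·p₁ + b·p₂ ≈ (-0.326, -0.877, 0.354); φ = arcsin(p_z) ≈ 20.71°, λ = atan2(p_y, p_x) ≈ -110.42°.

≈ lat 21°, lon -110°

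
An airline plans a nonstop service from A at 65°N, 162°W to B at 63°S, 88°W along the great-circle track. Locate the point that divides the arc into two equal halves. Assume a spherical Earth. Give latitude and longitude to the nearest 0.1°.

≈ 1.3°N, 123.5°W

Convert each endpoint to a unit vector on the sphere (x = cos φ cos λ, y = cos φ sin λ, z = sin φ).
The central angle between the endpoints is δ = arccos(p₁·p₂) ≈ 2.426 rad (139.0°).
Interpolate at f = 1/2 with slerp weights a = sin((1−f)δ)/sin δ ≈ 1.428, b = sin(fδ)/sin δ ≈ 1.428.
p = a·p₁ + b·p₂ ≈ (-0.551, -0.834, 0.022); φ = arcsin(p_z) ≈ 1.25°, λ = atan2(p_y, p_x) ≈ -123.46°.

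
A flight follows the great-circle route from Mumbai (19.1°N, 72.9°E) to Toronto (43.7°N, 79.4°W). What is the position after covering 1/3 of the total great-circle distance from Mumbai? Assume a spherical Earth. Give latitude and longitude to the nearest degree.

Convert each endpoint to a unit vector on the sphere (x = cos φ cos λ, y = cos φ sin λ, z = sin φ).
The central angle between the endpoints is δ = arccos(p₁·p₂) ≈ 1.959 rad (112.3°).
Interpolate at f = 1/3 with slerp weights a = sin((1−f)δ)/sin δ ≈ 1.043, b = sin(fδ)/sin δ ≈ 0.657.
p = a·p₁ + b·p₂ ≈ (0.377, 0.475, 0.795); φ = arcsin(p_z) ≈ 52.64°, λ = atan2(p_y, p_x) ≈ 51.58°.

≈ 53°N, 52°E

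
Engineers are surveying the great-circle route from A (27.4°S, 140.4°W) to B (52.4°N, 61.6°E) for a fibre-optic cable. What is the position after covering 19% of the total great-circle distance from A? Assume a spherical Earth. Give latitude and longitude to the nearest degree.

≈ (2°S, 153°W)

Write both endpoints as unit vectors p₁, p₂ with components (cos φ cos λ, cos φ sin λ, sin φ).
The central angle between the endpoints is δ = arccos(p₁·p₂) ≈ 2.620 rad (150.1°).
Interpolate at f = 0.19 with slerp weights a = sin((1−f)δ)/sin δ ≈ 1.709, b = sin(fδ)/sin δ ≈ 0.958.
p = a·p₁ + b·p₂ ≈ (-0.891, -0.453, -0.028); φ = arcsin(p_z) ≈ -1.58°, λ = atan2(p_y, p_x) ≈ -153.05°.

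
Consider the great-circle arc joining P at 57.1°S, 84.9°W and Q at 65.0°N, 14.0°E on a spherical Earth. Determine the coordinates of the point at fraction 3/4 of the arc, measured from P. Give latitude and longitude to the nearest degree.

≈ 38°N, 27°W

The haversine formula gives a central angle δ ≈ 2.492 rad (142.8°) between the endpoints.
Interpolate at f = 3/4 with slerp weights a = sin((1−f)δ)/sin δ ≈ 0.965, b = sin(fδ)/sin δ ≈ 1.581.
p = a·p₁ + b·p₂ ≈ (0.695, -0.360, 0.622); φ = arcsin(p_z) ≈ 38.49°, λ = atan2(p_y, p_x) ≈ -27.42°.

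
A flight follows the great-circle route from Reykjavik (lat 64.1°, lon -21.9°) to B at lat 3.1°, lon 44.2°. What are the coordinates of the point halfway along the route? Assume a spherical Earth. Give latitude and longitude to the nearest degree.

≈ lat 38°, lon 25°

Convert each endpoint to a unit vector on the sphere (x = cos φ cos λ, y = cos φ sin λ, z = sin φ).
The central angle between the endpoints is δ = arccos(p₁·p₂) ≈ 1.343 rad (77.0°).
Interpolate at f = 1/2 with slerp weights a = sin((1−f)δ)/sin δ ≈ 0.639, b = sin(fδ)/sin δ ≈ 0.639.
p = a·p₁ + b·p₂ ≈ (0.716, 0.341, 0.609); φ = arcsin(p_z) ≈ 37.53°, λ = atan2(p_y, p_x) ≈ 25.44°.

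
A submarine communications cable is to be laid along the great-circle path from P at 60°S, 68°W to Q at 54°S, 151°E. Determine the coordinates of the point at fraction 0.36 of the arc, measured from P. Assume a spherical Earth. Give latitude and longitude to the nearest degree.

Convert each endpoint to a unit vector on the sphere (x = cos φ cos λ, y = cos φ sin λ, z = sin φ).
The central angle between the endpoints is δ = arccos(p₁·p₂) ≈ 1.079 rad (61.8°).
Interpolate at f = 0.36 with slerp weights a = sin((1−f)δ)/sin δ ≈ 0.723, b = sin(fδ)/sin δ ≈ 0.430.
p = a·p₁ + b·p₂ ≈ (-0.086, -0.213, -0.973); φ = arcsin(p_z) ≈ -76.75°, λ = atan2(p_y, p_x) ≈ -111.92°.

≈ 77°S, 112°W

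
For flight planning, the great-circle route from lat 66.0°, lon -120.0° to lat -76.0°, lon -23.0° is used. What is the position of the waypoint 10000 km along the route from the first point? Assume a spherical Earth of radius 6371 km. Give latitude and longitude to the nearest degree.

≈ lat -20°, lon -84°

Convert each endpoint to a unit vector on the sphere (x = cos φ cos λ, y = cos φ sin λ, z = sin φ).
The central angle between the endpoints is δ = arccos(p₁·p₂) ≈ 2.687 rad (153.9°). The total great-circle distance is δ·R ≈ 2.687 × 6371 ≈ 17118 km, so the target fraction is f = 10000/17118 ≈ 0.584.
Interpolate at f ≈ 0.584 with slerp weights a = sin((1−f)δ)/sin δ ≈ 2.047, b = sin(fδ)/sin δ ≈ 2.277.
p = a·p₁ + b·p₂ ≈ (0.091, -0.936, -0.339); φ = arcsin(p_z) ≈ -19.85°, λ = atan2(p_y, p_x) ≈ -84.46°.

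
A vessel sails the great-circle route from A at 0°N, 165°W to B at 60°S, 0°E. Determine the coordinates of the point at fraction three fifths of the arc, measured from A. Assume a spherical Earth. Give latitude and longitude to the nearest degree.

The haversine formula gives a central angle δ ≈ 2.075 rad (118.9°) between the endpoints.
Interpolate at f = 3/5 with slerp weights a = sin((1−f)δ)/sin δ ≈ 0.843, b = sin(fδ)/sin δ ≈ 1.082.
p = a·p₁ + b·p₂ ≈ (-0.273, -0.218, -0.937); φ = arcsin(p_z) ≈ -69.55°, λ = atan2(p_y, p_x) ≈ -141.38°.

≈ 70°S, 141°W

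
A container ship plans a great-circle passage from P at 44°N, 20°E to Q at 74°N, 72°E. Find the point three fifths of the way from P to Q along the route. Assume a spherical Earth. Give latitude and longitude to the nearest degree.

≈ 64°N, 38°E

Write both endpoints as unit vectors p₁, p₂ with components (cos φ cos λ, cos φ sin λ, sin φ).
The central angle between the endpoints is δ = arccos(p₁·p₂) ≈ 0.660 rad (37.8°).
Interpolate at f = 3/5 with slerp weights a = sin((1−f)δ)/sin δ ≈ 0.426, b = sin(fδ)/sin δ ≈ 0.629.
p = a·p₁ + b·p₂ ≈ (0.341, 0.270, 0.900); φ = arcsin(p_z) ≈ 64.22°, λ = atan2(p_y, p_x) ≈ 38.31°.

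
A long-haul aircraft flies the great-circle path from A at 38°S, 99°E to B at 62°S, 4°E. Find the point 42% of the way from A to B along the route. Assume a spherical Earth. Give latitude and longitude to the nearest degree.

≈ 57°S, 74°E

The haversine formula gives a central angle δ ≈ 1.034 rad (59.2°) between the endpoints.
Interpolate at f = 0.42 with slerp weights a = sin((1−f)δ)/sin δ ≈ 0.657, b = sin(fδ)/sin δ ≈ 0.490.
p = a·p₁ + b·p₂ ≈ (0.148, 0.527, -0.837); φ = arcsin(p_z) ≈ -56.79°, λ = atan2(p_y, p_x) ≈ 74.29°.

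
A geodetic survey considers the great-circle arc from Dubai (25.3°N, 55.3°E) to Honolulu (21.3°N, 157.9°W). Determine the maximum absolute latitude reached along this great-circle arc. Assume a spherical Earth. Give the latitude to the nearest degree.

The great circle lies in the plane with unit normal n̂ = (p₁ × p₂)/|p₁ × p₂|.
Here n̂_z ≈ +0.552; the vertex latitude is φ_max = arccos|n̂_z| ≈ 56.5°.
Check via Clairaut: cos φ_max = |cos φ₁| · sin C = cos(25.3°)·sin(37.6°) ≈ 0.552, again giving ≈ 56.5°.

≈ 56°N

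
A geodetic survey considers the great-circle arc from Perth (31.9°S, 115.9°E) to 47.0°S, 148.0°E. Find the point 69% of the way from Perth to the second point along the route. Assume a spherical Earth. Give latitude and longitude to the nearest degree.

Write both endpoints as unit vectors p₁, p₂ with components (cos φ cos λ, cos φ sin λ, sin φ).
The central angle between the endpoints is δ = arccos(p₁·p₂) ≈ 0.501 rad (28.7°).
Interpolate at f = 0.69 with slerp weights a = sin((1−f)δ)/sin δ ≈ 0.322, b = sin(fδ)/sin δ ≈ 0.706.
p = a·p₁ + b·p₂ ≈ (-0.527, 0.501, -0.686); φ = arcsin(p_z) ≈ -43.33°, λ = atan2(p_y, p_x) ≈ 136.48°.

≈ 43°S, 136°E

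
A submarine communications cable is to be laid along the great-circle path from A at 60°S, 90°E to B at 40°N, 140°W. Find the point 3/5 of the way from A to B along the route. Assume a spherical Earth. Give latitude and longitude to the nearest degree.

Convert each endpoint to a unit vector on the sphere (x = cos φ cos λ, y = cos φ sin λ, z = sin φ).
The central angle between the endpoints is δ = arccos(p₁·p₂) ≈ 2.503 rad (143.4°).
Interpolate at f = 3/5 with slerp weights a = sin((1−f)δ)/sin δ ≈ 1.413, b = sin(fδ)/sin δ ≈ 1.673.
p = a·p₁ + b·p₂ ≈ (-0.982, -0.118, -0.148); φ = arcsin(p_z) ≈ -8.49°, λ = atan2(p_y, p_x) ≈ -173.16°.

≈ 8°S, 173°W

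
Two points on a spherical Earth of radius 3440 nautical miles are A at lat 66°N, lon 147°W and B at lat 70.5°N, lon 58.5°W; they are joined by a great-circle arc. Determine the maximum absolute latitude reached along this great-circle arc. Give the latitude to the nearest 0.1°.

The great circle lies in the plane with unit normal n̂ = (p₁ × p₂)/|p₁ × p₂|.
Here n̂_z ≈ +0.270; the vertex latitude is φ_max = arccos|n̂_z| ≈ 74.3°.

≈ 74.3°N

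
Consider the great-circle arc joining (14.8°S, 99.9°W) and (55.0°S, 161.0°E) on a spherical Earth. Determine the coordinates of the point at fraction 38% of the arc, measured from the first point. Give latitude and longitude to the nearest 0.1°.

Convert each endpoint to a unit vector on the sphere (x = cos φ cos λ, y = cos φ sin λ, z = sin φ).
The central angle between the endpoints is δ = arccos(p₁·p₂) ≈ 1.449 rad (83.0°).
Interpolate at f = 0.38 with slerp weights a = sin((1−f)δ)/sin δ ≈ 0.788, b = sin(fδ)/sin δ ≈ 0.527.
p = a·p₁ + b·p₂ ≈ (-0.417, -0.652, -0.633); φ = arcsin(p_z) ≈ -39.28°, λ = atan2(p_y, p_x) ≈ -122.59°.

≈ (39.3°S, 122.6°W)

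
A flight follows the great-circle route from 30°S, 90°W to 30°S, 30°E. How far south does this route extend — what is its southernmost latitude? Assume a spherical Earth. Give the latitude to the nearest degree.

≈ 49°S

The great circle lies in the plane with unit normal n̂ = (p₁ × p₂)/|p₁ × p₂|.
Here n̂_z ≈ +0.655; the vertex latitude is φ_max = arccos|n̂_z| ≈ 49.1°.
Check via Clairaut: cos φ_max = |cos φ₁| · sin C = cos(30.0°)·sin(130.9°) ≈ 0.655, again giving ≈ 49.1°.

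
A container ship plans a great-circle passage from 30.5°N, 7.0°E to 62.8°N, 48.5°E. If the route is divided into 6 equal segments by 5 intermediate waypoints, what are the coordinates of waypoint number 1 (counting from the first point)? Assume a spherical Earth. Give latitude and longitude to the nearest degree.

From cos δ = sin φ₁ sin φ₂ + cos φ₁ cos φ₂ cos Δλ, the central angle is δ ≈ 0.728 rad (41.7°).
Interpolate at f = 1/6 with slerp weights a = sin((1−f)δ)/sin δ ≈ 0.857, b = sin(fδ)/sin δ ≈ 0.182.
p = a·p₁ + b·p₂ ≈ (0.788, 0.152, 0.597); φ = arcsin(p_z) ≈ 36.63°, λ = atan2(p_y, p_x) ≈ 10.94°.

≈ 37°N, 11°E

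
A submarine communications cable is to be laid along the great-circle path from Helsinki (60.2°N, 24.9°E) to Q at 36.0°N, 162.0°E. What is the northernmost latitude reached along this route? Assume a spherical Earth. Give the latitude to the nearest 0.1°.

The great circle lies in the plane with unit normal n̂ = (p₁ × p₂)/|p₁ × p₂|.
Here n̂_z ≈ +0.280; the vertex latitude is φ_max = arccos|n̂_z| ≈ 73.7°.
Check via Clairaut: cos φ_max = |cos φ₁| · sin C = cos(60.2°)·sin(34.3°) ≈ 0.280, again giving ≈ 73.7°.

≈ 73.7°N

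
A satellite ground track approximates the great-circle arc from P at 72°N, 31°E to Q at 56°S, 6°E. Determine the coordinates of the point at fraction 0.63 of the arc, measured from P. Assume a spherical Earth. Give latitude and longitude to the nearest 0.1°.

Convert each endpoint to a unit vector on the sphere (x = cos φ cos λ, y = cos φ sin λ, z = sin φ).
The central angle between the endpoints is δ = arccos(p₁·p₂) ≈ 2.255 rad (129.2°).
Interpolate at f = 0.63 with slerp weights a = sin((1−f)δ)/sin δ ≈ 0.956, b = sin(fδ)/sin δ ≈ 1.276.
p = a·p₁ + b·p₂ ≈ (0.963, 0.227, -0.149); φ = arcsin(p_z) ≈ -8.54°, λ = atan2(p_y, p_x) ≈ 13.25°.

≈ 8.5°S, 13.3°E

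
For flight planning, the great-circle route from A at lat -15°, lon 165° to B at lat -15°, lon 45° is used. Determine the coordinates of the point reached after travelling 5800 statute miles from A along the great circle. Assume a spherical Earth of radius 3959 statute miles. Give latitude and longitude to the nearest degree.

Write both endpoints as unit vectors p₁, p₂ with components (cos φ cos λ, cos φ sin λ, sin φ).
The central angle between the endpoints is δ = arccos(p₁·p₂) ≈ 1.982 rad (113.5°). The total great-circle distance is δ·R ≈ 1.982 × 3959 ≈ 7846 mi, so the target fraction is f = 5800/7846 ≈ 0.739.
Interpolate at f ≈ 0.739 with slerp weights a = sin((1−f)δ)/sin δ ≈ 0.539, b = sin(fδ)/sin δ ≈ 1.085.
p = a·p₁ + b·p₂ ≈ (0.238, 0.876, -0.420); φ = arcsin(p_z) ≈ -24.85°, λ = atan2(p_y, p_x) ≈ 74.79°.

≈ lat -25°, lon 75°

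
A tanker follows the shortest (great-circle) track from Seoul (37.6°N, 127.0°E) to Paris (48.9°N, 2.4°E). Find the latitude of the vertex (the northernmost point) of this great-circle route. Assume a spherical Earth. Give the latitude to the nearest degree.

The great circle lies in the plane with unit normal n̂ = (p₁ × p₂)/|p₁ × p₂|.
Here n̂_z ≈ -0.435; the vertex latitude is φ_max = arccos|n̂_z| ≈ 64.2°.
Check via Clairaut: cos φ_max = |cos φ₁| · sin C = cos(37.6°)·sin(33.3°) ≈ 0.435, again giving ≈ 64.2°.

≈ 64°N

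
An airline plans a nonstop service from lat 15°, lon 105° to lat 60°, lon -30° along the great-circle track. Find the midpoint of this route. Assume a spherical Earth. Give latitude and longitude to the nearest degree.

≈ lat 58°, lon 75°

Convert each endpoint to a unit vector on the sphere (x = cos φ cos λ, y = cos φ sin λ, z = sin φ).
The central angle between the endpoints is δ = arccos(p₁·p₂) ≈ 1.688 rad (96.7°).
Interpolate at f = 1/2 with slerp weights a = sin((1−f)δ)/sin δ ≈ 0.753, b = sin(fδ)/sin δ ≈ 0.753.
p = a·p₁ + b·p₂ ≈ (0.138, 0.514, 0.847); φ = arcsin(p_z) ≈ 57.85°, λ = atan2(p_y, p_x) ≈ 75.00°.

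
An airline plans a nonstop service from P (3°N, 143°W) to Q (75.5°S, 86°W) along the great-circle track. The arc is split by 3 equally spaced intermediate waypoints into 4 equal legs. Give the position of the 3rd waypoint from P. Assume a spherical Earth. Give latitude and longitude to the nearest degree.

≈ (59°S, 122°W)

The haversine formula gives a central angle δ ≈ 1.485 rad (85.1°) between the endpoints.
Interpolate at f = 3/4 with slerp weights a = sin((1−f)δ)/sin δ ≈ 0.364, b = sin(fδ)/sin δ ≈ 0.901.
p = a·p₁ + b·p₂ ≈ (-0.275, -0.444, -0.853); φ = arcsin(p_z) ≈ -58.54°, λ = atan2(p_y, p_x) ≈ -121.75°.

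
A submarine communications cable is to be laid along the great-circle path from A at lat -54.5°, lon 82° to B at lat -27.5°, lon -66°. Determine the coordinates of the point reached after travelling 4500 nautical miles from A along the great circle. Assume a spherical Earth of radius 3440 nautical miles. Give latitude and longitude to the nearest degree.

≈ lat -45°, lon -58°

Convert each endpoint to a unit vector on the sphere (x = cos φ cos λ, y = cos φ sin λ, z = sin φ).
The central angle between the endpoints is δ = arccos(p₁·p₂) ≈ 1.632 rad (93.5°). The total great-circle distance is δ·R ≈ 1.632 × 3440 ≈ 5613 nmi, so the target fraction is f = 4500/5613 ≈ 0.802.
Interpolate at f ≈ 0.802 with slerp weights a = sin((1−f)δ)/sin δ ≈ 0.319, b = sin(fδ)/sin δ ≈ 0.967.
p = a·p₁ + b·p₂ ≈ (0.375, -0.601, -0.706); φ = arcsin(p_z) ≈ -44.92°, λ = atan2(p_y, p_x) ≈ -58.04°.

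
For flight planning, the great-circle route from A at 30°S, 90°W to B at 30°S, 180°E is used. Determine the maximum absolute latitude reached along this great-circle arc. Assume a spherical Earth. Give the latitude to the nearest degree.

≈ 39°S

The great circle lies in the plane with unit normal n̂ = (p₁ × p₂)/|p₁ × p₂|.
Here n̂_z ≈ -0.775; the vertex latitude is φ_max = arccos|n̂_z| ≈ 39.2°.
Check via Clairaut: cos φ_max = |cos φ₁| · sin C = cos(30.0°)·sin(116.6°) ≈ 0.775, again giving ≈ 39.2°.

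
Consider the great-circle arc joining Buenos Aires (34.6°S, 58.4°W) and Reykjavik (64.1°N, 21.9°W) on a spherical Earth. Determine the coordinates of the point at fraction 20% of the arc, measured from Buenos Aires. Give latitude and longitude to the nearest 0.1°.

≈ 14.7°S, 52.8°W

Convert each endpoint to a unit vector on the sphere (x = cos φ cos λ, y = cos φ sin λ, z = sin φ).
The central angle between the endpoints is δ = arccos(p₁·p₂) ≈ 1.794 rad (102.8°).
Interpolate at f = 0.20 with slerp weights a = sin((1−f)δ)/sin δ ≈ 1.016, b = sin(fδ)/sin δ ≈ 0.360.
p = a·p₁ + b·p₂ ≈ (0.584, -0.771, -0.253); φ = arcsin(p_z) ≈ -14.66°, λ = atan2(p_y, p_x) ≈ -52.85°.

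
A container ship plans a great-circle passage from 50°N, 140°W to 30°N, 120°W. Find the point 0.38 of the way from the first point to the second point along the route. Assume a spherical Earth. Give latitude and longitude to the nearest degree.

≈ 43°N, 131°W

Convert each endpoint to a unit vector on the sphere (x = cos φ cos λ, y = cos φ sin λ, z = sin φ).
The central angle between the endpoints is δ = arccos(p₁·p₂) ≈ 0.437 rad (25.0°).
Interpolate at f = 0.38 with slerp weights a = sin((1−f)δ)/sin δ ≈ 0.632, b = sin(fδ)/sin δ ≈ 0.391.
p = a·p₁ + b·p₂ ≈ (-0.480, -0.554, 0.680); φ = arcsin(p_z) ≈ 42.82°, λ = atan2(p_y, p_x) ≈ -130.93°.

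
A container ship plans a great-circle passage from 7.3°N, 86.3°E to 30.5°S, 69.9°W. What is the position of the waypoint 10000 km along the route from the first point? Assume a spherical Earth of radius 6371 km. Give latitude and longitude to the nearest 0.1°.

≈ 48.7°S, 4.8°E

From cos δ = sin φ₁ sin φ₂ + cos φ₁ cos φ₂ cos Δλ, the central angle is δ ≈ 2.580 rad (147.8°). The total great-circle distance is δ·R ≈ 2.580 × 6371 ≈ 16438 km, so the target fraction is f = 10000/16438 ≈ 0.608.
Interpolate at f ≈ 0.608 with slerp weights a = sin((1−f)δ)/sin δ ≈ 1.591, b = sin(fδ)/sin δ ≈ 1.878.
p = a·p₁ + b·p₂ ≈ (0.658, 0.055, -0.751); φ = arcsin(p_z) ≈ -48.68°, λ = atan2(p_y, p_x) ≈ 4.78°.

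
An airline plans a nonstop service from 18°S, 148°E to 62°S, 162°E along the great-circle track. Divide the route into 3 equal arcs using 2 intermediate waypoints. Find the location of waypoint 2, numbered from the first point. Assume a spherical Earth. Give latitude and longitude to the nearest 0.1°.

The haversine formula gives a central angle δ ≈ 0.787 rad (45.1°) between the endpoints.
Interpolate at f = 2/3 with slerp weights a = sin((1−f)δ)/sin δ ≈ 0.366, b = sin(fδ)/sin δ ≈ 0.707.
p = a·p₁ + b·p₂ ≈ (-0.611, 0.287, -0.738); φ = arcsin(p_z) ≈ -47.53°, λ = atan2(p_y, p_x) ≈ 154.83°.

≈ 47.5°S, 154.8°E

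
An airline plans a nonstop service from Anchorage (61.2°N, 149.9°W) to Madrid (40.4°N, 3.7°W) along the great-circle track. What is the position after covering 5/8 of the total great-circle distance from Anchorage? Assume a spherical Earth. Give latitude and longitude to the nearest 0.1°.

Write both endpoints as unit vectors p₁, p₂ with components (cos φ cos λ, cos φ sin λ, sin φ).
The central angle between the endpoints is δ = arccos(p₁·p₂) ≈ 1.305 rad (74.7°).
Interpolate at f = 5/8 with slerp weights a = sin((1−f)δ)/sin δ ≈ 0.487, b = sin(fδ)/sin δ ≈ 0.755.
p = a·p₁ + b·p₂ ≈ (0.370, -0.155, 0.916); φ = arcsin(p_z) ≈ 66.33°, λ = atan2(p_y, p_x) ≈ -22.68°.

≈ 66.3°N, 22.7°W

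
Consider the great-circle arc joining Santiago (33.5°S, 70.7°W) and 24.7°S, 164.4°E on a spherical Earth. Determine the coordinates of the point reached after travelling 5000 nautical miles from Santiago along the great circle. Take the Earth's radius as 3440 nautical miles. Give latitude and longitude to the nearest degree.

≈ 37°S, 180°E

From cos δ = sin φ₁ sin φ₂ + cos φ₁ cos φ₂ cos Δλ, the central angle is δ ≈ 1.775 rad (101.7°). The total great-circle distance is δ·R ≈ 1.775 × 3440 ≈ 6106 nmi, so the target fraction is f = 5000/6106 ≈ 0.819.
Interpolate at f ≈ 0.819 with slerp weights a = sin((1−f)δ)/sin δ ≈ 0.323, b = sin(fδ)/sin δ ≈ 1.014.
p = a·p₁ + b·p₂ ≈ (-0.799, -0.006, -0.602); φ = arcsin(p_z) ≈ -37.01°, λ = atan2(p_y, p_x) ≈ -179.55°.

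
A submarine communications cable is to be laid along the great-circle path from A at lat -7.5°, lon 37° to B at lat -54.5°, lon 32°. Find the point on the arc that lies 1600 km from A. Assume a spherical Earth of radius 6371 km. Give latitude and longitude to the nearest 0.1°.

≈ lat -21.9°, lon 35.9°

From cos δ = sin φ₁ sin φ₂ + cos φ₁ cos φ₂ cos Δλ, the central angle is δ ≈ 0.823 rad (47.2°). The total great-circle distance is δ·R ≈ 0.823 × 6371 ≈ 5245 km, so the target fraction is f = 1600/5245 ≈ 0.305.
Interpolate at f ≈ 0.305 with slerp weights a = sin((1−f)δ)/sin δ ≈ 0.738, b = sin(fδ)/sin δ ≈ 0.339.
p = a·p₁ + b·p₂ ≈ (0.751, 0.545, -0.372); φ = arcsin(p_z) ≈ -21.85°, λ = atan2(p_y, p_x) ≈ 35.94°.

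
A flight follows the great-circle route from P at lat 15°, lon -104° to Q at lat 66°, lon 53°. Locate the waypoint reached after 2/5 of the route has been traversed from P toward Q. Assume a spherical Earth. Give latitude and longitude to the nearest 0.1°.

≈ lat 53.1°, lon -94.4°

Convert each endpoint to a unit vector on the sphere (x = cos φ cos λ, y = cos φ sin λ, z = sin φ).
The central angle between the endpoints is δ = arccos(p₁·p₂) ≈ 1.696 rad (97.2°).
Interpolate at f = 2/5 with slerp weights a = sin((1−f)δ)/sin δ ≈ 0.858, b = sin(fδ)/sin δ ≈ 0.633.
p = a·p₁ + b·p₂ ≈ (-0.046, -0.598, 0.800); φ = arcsin(p_z) ≈ 53.12°, λ = atan2(p_y, p_x) ≈ -94.36°.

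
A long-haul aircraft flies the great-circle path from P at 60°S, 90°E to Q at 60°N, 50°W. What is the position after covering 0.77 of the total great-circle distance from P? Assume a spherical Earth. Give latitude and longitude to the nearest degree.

Write both endpoints as unit vectors p₁, p₂ with components (cos φ cos λ, cos φ sin λ, sin φ).
The central angle between the endpoints is δ = arccos(p₁·p₂) ≈ 2.798 rad (160.3°).
Interpolate at f = 0.77 with slerp weights a = sin((1−f)δ)/sin δ ≈ 1.781, b = sin(fδ)/sin δ ≈ 2.476.
p = a·p₁ + b·p₂ ≈ (0.796, -0.058, 0.603); φ = arcsin(p_z) ≈ 37.06°, λ = atan2(p_y, p_x) ≈ -4.19°.

≈ 37°N, 4°W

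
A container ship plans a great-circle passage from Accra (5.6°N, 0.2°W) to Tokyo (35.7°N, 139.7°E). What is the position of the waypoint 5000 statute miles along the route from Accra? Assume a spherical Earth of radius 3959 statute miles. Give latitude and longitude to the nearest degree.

≈ (50°N, 69°E)

Write both endpoints as unit vectors p₁, p₂ with components (cos φ cos λ, cos φ sin λ, sin φ).
The central angle between the endpoints is δ = arccos(p₁·p₂) ≈ 2.167 rad (124.1°). The total great-circle distance is δ·R ≈ 2.167 × 3959 ≈ 8578 mi, so the target fraction is f = 5000/8578 ≈ 0.583.
Interpolate at f ≈ 0.583 with slerp weights a = sin((1−f)δ)/sin δ ≈ 0.949, b = sin(fδ)/sin δ ≈ 1.151.
p = a·p₁ + b·p₂ ≈ (0.232, 0.602, 0.765); φ = arcsin(p_z) ≈ 49.87°, λ = atan2(p_y, p_x) ≈ 68.94°.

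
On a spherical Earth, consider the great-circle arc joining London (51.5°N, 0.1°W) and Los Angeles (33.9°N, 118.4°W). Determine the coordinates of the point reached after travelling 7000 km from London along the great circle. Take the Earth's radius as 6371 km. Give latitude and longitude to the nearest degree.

Write both endpoints as unit vectors p₁, p₂ with components (cos φ cos λ, cos φ sin λ, sin φ).
The central angle between the endpoints is δ = arccos(p₁·p₂) ≈ 1.378 rad (79.0°). The total great-circle distance is δ·R ≈ 1.378 × 6371 ≈ 8780 km, so the target fraction is f = 7000/8780 ≈ 0.797.
Interpolate at f ≈ 0.797 with slerp weights a = sin((1−f)δ)/sin δ ≈ 0.281, b = sin(fδ)/sin δ ≈ 0.907.
p = a·p₁ + b·p₂ ≈ (-0.183, -0.663, 0.726); φ = arcsin(p_z) ≈ 46.55°, λ = atan2(p_y, p_x) ≈ -105.46°.

≈ 47°N, 105°W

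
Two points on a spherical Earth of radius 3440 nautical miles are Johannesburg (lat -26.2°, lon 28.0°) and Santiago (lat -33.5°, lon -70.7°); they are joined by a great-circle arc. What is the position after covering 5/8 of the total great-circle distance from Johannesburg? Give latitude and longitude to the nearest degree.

≈ lat -42°, lon -33°

Convert each endpoint to a unit vector on the sphere (x = cos φ cos λ, y = cos φ sin λ, z = sin φ).
The central angle between the endpoints is δ = arccos(p₁·p₂) ≈ 1.440 rad (82.5°).
Interpolate at f = 5/8 with slerp weights a = sin((1−f)δ)/sin δ ≈ 0.519, b = sin(fδ)/sin δ ≈ 0.790.
p = a·p₁ + b·p₂ ≈ (0.629, -0.403, -0.665); φ = arcsin(p_z) ≈ -41.68°, λ = atan2(p_y, p_x) ≈ -32.69°.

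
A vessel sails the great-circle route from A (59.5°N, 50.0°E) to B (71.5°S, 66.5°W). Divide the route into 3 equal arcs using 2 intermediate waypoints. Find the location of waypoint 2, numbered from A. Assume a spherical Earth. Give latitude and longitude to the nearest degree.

Convert each endpoint to a unit vector on the sphere (x = cos φ cos λ, y = cos φ sin λ, z = sin φ).
The central angle between the endpoints is δ = arccos(p₁·p₂) ≈ 2.666 rad (152.7°).
Interpolate at f = 2/3 with slerp weights a = sin((1−f)δ)/sin δ ≈ 1.695, b = sin(fδ)/sin δ ≈ 2.137.
p = a·p₁ + b·p₂ ≈ (0.823, 0.037, -0.566); φ = arcsin(p_z) ≈ -34.50°, λ = atan2(p_y, p_x) ≈ 2.58°.

≈ (34°S, 3°E)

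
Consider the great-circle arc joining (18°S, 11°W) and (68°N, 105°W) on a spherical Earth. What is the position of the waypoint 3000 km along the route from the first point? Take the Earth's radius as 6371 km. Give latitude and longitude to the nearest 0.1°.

Convert each endpoint to a unit vector on the sphere (x = cos φ cos λ, y = cos φ sin λ, z = sin φ).
The central angle between the endpoints is δ = arccos(p₁·p₂) ≈ 1.887 rad (108.1°). The total great-circle distance is δ·R ≈ 1.887 × 6371 ≈ 12025 km, so the target fraction is f = 3000/12025 ≈ 0.249.
Interpolate at f ≈ 0.249 with slerp weights a = sin((1−f)δ)/sin δ ≈ 1.040, b = sin(fδ)/sin δ ≈ 0.477.
p = a·p₁ + b·p₂ ≈ (0.924, -0.361, 0.121); φ = arcsin(p_z) ≈ 6.97°, λ = atan2(p_y, p_x) ≈ -21.35°.

≈ (7.0°N, 21.4°W)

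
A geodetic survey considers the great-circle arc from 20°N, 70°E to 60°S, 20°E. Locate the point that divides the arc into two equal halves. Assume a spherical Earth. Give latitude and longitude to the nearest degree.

≈ 22°S, 53°E

Convert each endpoint to a unit vector on the sphere (x = cos φ cos λ, y = cos φ sin λ, z = sin φ).
The central angle between the endpoints is δ = arccos(p₁·p₂) ≈ 1.565 rad (89.7°).
Interpolate at f = 1/2 with slerp weights a = sin((1−f)δ)/sin δ ≈ 0.705, b = sin(fδ)/sin δ ≈ 0.705.
p = a·p₁ + b·p₂ ≈ (0.558, 0.743, -0.369); φ = arcsin(p_z) ≈ -21.68°, λ = atan2(p_y, p_x) ≈ 53.11°.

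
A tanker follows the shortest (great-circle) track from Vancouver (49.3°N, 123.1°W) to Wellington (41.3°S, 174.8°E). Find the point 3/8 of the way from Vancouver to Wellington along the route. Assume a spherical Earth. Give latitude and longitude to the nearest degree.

Convert each endpoint to a unit vector on the sphere (x = cos φ cos λ, y = cos φ sin λ, z = sin φ).
The central angle between the endpoints is δ = arccos(p₁·p₂) ≈ 1.845 rad (105.7°).
Interpolate at f = 3/8 with slerp weights a = sin((1−f)δ)/sin δ ≈ 0.950, b = sin(fδ)/sin δ ≈ 0.663.
p = a·p₁ + b·p₂ ≈ (-0.834, -0.474, 0.282); φ = arcsin(p_z) ≈ 16.41°, λ = atan2(p_y, p_x) ≈ -150.41°.

≈ 16°N, 150°W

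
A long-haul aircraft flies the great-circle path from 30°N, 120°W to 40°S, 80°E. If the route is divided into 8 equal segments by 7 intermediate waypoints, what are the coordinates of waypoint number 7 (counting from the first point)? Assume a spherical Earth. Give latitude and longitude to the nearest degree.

From cos δ = sin φ₁ sin φ₂ + cos φ₁ cos φ₂ cos Δλ, the central angle is δ ≈ 2.808 rad (160.9°).
Interpolate at f = 7/8 with slerp weights a = sin((1−f)δ)/sin δ ≈ 1.049, b = sin(fδ)/sin δ ≈ 1.930.
p = a·p₁ + b·p₂ ≈ (-0.198, 0.669, -0.716); φ = arcsin(p_z) ≈ -45.74°, λ = atan2(p_y, p_x) ≈ 106.45°.

≈ 46°S, 106°E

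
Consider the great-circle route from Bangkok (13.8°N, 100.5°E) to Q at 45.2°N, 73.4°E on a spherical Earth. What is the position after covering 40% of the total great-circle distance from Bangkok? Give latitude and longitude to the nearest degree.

Convert each endpoint to a unit vector on the sphere (x = cos φ cos λ, y = cos φ sin λ, z = sin φ).
The central angle between the endpoints is δ = arccos(p₁·p₂) ≈ 0.679 rad (38.9°).
Interpolate at f = 0.40 with slerp weights a = sin((1−f)δ)/sin δ ≈ 0.631, b = sin(fδ)/sin δ ≈ 0.427.
p = a·p₁ + b·p₂ ≈ (-0.026, 0.891, 0.454); φ = arcsin(p_z) ≈ 26.97°, λ = atan2(p_y, p_x) ≈ 91.65°.

≈ 27°N, 92°E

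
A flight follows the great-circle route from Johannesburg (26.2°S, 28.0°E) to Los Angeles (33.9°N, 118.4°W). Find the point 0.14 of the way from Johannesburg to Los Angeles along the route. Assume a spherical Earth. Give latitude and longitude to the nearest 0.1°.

The haversine formula gives a central angle δ ≈ 2.619 rad (150.1°) between the endpoints.
Interpolate at f = 0.14 with slerp weights a = sin((1−f)δ)/sin δ ≈ 1.556, b = sin(fδ)/sin δ ≈ 0.718.
p = a·p₁ + b·p₂ ≈ (0.949, 0.131, -0.286); φ = arcsin(p_z) ≈ -16.64°, λ = atan2(p_y, p_x) ≈ 7.86°.

≈ 16.6°S, 7.9°E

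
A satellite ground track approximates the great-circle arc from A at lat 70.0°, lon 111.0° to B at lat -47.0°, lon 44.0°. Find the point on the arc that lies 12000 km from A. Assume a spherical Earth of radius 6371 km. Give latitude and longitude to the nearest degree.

Write both endpoints as unit vectors p₁, p₂ with components (cos φ cos λ, cos φ sin λ, sin φ).
The central angle between the endpoints is δ = arccos(p₁·p₂) ≈ 2.209 rad (126.6°). The total great-circle distance is δ·R ≈ 2.209 × 6371 ≈ 14076 km, so the target fraction is f = 12000/14076 ≈ 0.852.
Interpolate at f ≈ 0.852 with slerp weights a = sin((1−f)δ)/sin δ ≈ 0.399, b = sin(fδ)/sin δ ≈ 1.185.
p = a·p₁ + b·p₂ ≈ (0.533, 0.689, -0.492); φ = arcsin(p_z) ≈ -29.47°, λ = atan2(p_y, p_x) ≈ 52.29°.

≈ lat -29°, lon 52°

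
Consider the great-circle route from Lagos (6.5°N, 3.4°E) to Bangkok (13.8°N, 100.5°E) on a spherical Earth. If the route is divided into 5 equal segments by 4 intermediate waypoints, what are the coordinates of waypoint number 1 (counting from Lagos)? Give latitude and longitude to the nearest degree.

≈ 11°N, 22°E

The haversine formula gives a central angle δ ≈ 1.663 rad (95.3°) between the endpoints.
Interpolate at f = 1/5 with slerp weights a = sin((1−f)δ)/sin δ ≈ 0.975, b = sin(fδ)/sin δ ≈ 0.328.
p = a·p₁ + b·p₂ ≈ (0.909, 0.371, 0.189); φ = arcsin(p_z) ≈ 10.87°, λ = atan2(p_y, p_x) ≈ 22.17°.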